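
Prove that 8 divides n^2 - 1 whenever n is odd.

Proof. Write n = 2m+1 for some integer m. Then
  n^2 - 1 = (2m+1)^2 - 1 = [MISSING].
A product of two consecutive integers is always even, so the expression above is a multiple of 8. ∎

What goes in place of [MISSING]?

4m(m + 1)

(2m+1)^2 - 1 = 4m^2 + 4m + 1 - 1 = 4m^2 + 4m = 4m(m+1).
Since m and m+1 are consecutive, m(m+1) is even, and 4·(even) is a multiple of 8.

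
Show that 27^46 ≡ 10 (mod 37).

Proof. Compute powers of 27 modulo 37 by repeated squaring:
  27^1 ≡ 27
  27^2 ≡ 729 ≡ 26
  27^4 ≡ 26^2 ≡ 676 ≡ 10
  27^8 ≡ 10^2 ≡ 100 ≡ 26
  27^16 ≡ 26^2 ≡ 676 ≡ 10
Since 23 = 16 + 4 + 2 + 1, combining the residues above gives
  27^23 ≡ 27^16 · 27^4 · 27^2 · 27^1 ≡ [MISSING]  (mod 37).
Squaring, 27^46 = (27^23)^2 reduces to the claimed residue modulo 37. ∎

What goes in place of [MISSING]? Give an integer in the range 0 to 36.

11

Multiply the listed residues: 10 · 10 · 26 · 27 = 100 → 2600 → 70200.
Reducing modulo 37: 70200 = 1897·37 + 11, so 27^23 ≡ 11.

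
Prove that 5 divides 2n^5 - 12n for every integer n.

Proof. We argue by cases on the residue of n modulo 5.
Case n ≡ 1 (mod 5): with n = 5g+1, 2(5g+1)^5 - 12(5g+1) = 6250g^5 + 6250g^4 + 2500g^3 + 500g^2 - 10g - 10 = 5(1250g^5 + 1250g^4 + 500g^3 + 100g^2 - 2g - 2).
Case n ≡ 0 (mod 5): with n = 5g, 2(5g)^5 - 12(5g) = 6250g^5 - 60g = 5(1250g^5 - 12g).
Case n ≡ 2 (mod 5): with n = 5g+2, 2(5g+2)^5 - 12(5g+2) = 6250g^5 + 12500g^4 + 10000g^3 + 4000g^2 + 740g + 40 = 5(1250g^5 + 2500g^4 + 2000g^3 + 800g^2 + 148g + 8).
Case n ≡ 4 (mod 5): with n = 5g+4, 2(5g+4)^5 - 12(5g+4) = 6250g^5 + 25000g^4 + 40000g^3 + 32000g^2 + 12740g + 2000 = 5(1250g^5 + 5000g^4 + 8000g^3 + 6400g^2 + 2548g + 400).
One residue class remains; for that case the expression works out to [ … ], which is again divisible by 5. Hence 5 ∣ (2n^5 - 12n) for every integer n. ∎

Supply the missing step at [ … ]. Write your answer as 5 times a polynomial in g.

5(1250g^5 + 3750g^4 + 4500g^3 + 2700g^2 + 798g + 90)

Only n ≡ 3 (mod 5) is unaccounted for. Put n = 5g+3:
2(5g+3)^5 - 12(5g+3) expands to 6250g^5 + 18750g^4 + 22500g^3 + 13500g^2 + 3990g + 450,
and factoring out 5 leaves 5(1250g^5 + 3750g^4 + 4500g^3 + 2700g^2 + 798g + 90).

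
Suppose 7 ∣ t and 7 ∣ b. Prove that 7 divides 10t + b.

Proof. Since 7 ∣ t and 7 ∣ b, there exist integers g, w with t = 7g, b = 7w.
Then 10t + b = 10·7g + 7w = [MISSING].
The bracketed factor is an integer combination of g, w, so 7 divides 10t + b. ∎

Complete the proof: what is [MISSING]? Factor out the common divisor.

7(10g + w)

Pull the common 7 out of every term: 10·7g + 7w = 7(10g + w).
10g + w is an integer, which exhibits the divisibility.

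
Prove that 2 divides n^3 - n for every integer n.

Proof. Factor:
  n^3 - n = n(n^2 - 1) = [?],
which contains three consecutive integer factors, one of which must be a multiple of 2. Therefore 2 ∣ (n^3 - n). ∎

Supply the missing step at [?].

(n - 1)n(n + 1)

n(n^2 - 1) = n(n - 1)(n + 1) = (n - 1)n(n + 1).
These three factors are consecutive integers, so their product is divisible by 2.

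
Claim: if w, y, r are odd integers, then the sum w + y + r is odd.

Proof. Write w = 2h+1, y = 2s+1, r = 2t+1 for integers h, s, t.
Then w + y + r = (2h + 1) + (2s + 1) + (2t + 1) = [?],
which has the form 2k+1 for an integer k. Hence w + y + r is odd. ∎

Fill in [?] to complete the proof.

(2h + 1) + (2s + 1) + (2t + 1) = 2h + 2s + 2t + 3
= 2(h + s + t + 1) + 1.
Since h + s + t + 1 is an integer, the sum is of the form 2k+1 for an integer k.

2(h + s + t + 1) + 1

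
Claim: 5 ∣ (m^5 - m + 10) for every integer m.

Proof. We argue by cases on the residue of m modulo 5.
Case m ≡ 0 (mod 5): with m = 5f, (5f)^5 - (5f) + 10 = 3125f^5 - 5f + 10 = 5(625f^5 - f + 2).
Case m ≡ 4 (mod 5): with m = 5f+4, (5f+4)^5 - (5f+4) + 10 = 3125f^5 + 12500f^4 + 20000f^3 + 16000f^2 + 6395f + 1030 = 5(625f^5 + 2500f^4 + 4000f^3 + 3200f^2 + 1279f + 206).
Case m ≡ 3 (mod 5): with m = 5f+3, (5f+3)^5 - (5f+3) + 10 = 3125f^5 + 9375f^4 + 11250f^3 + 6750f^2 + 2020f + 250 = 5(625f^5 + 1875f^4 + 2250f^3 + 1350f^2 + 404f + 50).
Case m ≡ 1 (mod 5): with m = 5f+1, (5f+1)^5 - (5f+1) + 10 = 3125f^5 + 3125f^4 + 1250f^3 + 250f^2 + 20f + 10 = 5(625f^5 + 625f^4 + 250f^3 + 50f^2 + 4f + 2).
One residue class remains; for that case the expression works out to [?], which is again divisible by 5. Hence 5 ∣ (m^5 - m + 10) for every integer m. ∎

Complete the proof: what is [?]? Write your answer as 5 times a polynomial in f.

5(625f^5 + 1250f^4 + 1000f^3 + 400f^2 + 79f + 8)

Only m ≡ 2 (mod 5) is unaccounted for. Put m = 5f+2:
(5f+2)^5 - (5f+2) + 10 expands to 3125f^5 + 6250f^4 + 5000f^3 + 2000f^2 + 395f + 40,
and factoring out 5 leaves 5(625f^5 + 1250f^4 + 1000f^3 + 400f^2 + 79f + 8).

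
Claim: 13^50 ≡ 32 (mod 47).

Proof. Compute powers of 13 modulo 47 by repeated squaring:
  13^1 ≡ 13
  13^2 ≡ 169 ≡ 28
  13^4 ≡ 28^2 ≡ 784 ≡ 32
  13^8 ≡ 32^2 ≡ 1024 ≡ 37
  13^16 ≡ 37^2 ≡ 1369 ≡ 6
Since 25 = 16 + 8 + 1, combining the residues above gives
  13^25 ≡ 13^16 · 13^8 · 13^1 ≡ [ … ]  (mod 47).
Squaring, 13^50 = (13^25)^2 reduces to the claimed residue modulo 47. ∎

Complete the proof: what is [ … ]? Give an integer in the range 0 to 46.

19

13^16 · 13^8 · 13^1 ≡ 6 · 37 · 13 = 2886.
2886 mod 47 = 19, so 13^25 ≡ 19 (mod 47).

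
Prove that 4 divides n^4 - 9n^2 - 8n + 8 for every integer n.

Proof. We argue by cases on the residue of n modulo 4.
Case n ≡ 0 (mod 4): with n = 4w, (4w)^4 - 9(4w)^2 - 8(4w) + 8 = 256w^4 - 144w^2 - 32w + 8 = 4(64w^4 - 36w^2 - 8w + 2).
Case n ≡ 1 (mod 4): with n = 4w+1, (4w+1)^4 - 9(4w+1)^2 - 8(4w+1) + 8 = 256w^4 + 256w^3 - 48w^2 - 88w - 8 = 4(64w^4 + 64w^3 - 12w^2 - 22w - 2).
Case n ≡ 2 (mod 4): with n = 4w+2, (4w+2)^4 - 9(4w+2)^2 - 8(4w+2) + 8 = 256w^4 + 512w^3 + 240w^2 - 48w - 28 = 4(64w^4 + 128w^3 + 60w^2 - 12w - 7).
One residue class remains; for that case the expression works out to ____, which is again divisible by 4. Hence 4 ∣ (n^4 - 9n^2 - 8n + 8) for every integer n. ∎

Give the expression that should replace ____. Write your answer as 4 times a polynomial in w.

The residues treated are {0, 1, 2}, so the missing case is n ≡ 3 (mod 4); write n = 4w+3.
Then (4w+3)^4 - 9(4w+3)^2 - 8(4w+3) + 8 = 256w^4 + 768w^3 + 720w^2 + 184w - 16 = 4(64w^4 + 192w^3 + 180w^2 + 46w - 4).

4(64w^4 + 192w^3 + 180w^2 + 46w - 4)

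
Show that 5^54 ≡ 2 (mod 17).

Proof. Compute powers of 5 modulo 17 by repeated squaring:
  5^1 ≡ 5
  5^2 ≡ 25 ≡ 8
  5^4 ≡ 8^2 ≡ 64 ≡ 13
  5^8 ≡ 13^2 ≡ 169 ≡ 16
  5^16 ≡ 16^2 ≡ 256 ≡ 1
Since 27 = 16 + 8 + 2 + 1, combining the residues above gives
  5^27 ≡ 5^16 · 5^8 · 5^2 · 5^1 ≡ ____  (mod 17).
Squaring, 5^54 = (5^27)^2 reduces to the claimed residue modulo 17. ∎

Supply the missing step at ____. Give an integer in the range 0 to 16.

5^16 · 5^8 · 5^2 · 5^1 ≡ 1 · 16 · 8 · 5 = 640.
640 mod 17 = 11, so 5^27 ≡ 11 (mod 17).

11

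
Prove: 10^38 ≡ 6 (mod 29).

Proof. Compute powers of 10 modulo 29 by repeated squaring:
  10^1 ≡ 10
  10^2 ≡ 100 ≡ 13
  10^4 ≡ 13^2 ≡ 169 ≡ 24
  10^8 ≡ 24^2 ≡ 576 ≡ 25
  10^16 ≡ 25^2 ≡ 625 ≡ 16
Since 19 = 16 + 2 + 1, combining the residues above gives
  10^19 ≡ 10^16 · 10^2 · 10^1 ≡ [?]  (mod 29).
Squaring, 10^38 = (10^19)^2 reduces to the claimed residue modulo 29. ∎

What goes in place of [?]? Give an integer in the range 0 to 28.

21

10^16 · 10^2 · 10^1 ≡ 16 · 13 · 10 = 2080.
2080 mod 29 = 21, so 10^19 ≡ 21 (mod 29).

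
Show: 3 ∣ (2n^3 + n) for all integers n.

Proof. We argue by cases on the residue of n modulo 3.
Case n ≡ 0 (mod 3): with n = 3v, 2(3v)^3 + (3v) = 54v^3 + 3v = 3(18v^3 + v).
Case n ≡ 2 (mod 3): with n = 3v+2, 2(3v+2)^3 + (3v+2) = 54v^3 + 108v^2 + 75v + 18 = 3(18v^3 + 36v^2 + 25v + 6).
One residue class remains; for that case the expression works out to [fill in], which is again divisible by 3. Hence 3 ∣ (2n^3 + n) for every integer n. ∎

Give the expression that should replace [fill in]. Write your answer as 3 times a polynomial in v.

Only n ≡ 1 (mod 3) is unaccounted for. Put n = 3v+1:
2(3v+1)^3 + (3v+1) expands to 54v^3 + 54v^2 + 21v + 3,
and factoring out 3 leaves 3(18v^3 + 18v^2 + 7v + 1).

3(18v^3 + 18v^2 + 7v + 1)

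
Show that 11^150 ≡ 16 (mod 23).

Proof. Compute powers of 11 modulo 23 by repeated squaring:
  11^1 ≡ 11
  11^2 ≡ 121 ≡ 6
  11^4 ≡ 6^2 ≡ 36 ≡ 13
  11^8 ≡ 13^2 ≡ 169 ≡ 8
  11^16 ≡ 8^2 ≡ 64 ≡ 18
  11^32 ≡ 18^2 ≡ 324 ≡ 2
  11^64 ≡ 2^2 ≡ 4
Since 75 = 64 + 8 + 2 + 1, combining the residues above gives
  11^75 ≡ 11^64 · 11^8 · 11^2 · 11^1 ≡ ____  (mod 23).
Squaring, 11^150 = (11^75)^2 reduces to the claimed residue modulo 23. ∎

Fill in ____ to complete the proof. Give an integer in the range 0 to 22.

19

11^64 · 11^8 · 11^2 · 11^1 ≡ 4 · 8 · 6 · 11 = 2112.
2112 mod 23 = 19, so 11^75 ≡ 19 (mod 23).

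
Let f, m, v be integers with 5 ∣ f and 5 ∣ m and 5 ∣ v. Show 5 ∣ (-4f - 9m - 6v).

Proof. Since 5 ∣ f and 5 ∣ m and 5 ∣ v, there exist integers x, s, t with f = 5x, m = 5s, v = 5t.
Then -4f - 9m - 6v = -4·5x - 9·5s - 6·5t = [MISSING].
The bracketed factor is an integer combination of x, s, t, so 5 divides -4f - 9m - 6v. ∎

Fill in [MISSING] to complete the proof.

Each term has a factor of 5: -4·5x - 9·5s - 6·5t = 5·(-9s - 6t - 4x).
Since -9s - 6t - 4x is an integer, 5 ∣ (-4f - 9m - 6v).

5(-9s - 6t - 4x)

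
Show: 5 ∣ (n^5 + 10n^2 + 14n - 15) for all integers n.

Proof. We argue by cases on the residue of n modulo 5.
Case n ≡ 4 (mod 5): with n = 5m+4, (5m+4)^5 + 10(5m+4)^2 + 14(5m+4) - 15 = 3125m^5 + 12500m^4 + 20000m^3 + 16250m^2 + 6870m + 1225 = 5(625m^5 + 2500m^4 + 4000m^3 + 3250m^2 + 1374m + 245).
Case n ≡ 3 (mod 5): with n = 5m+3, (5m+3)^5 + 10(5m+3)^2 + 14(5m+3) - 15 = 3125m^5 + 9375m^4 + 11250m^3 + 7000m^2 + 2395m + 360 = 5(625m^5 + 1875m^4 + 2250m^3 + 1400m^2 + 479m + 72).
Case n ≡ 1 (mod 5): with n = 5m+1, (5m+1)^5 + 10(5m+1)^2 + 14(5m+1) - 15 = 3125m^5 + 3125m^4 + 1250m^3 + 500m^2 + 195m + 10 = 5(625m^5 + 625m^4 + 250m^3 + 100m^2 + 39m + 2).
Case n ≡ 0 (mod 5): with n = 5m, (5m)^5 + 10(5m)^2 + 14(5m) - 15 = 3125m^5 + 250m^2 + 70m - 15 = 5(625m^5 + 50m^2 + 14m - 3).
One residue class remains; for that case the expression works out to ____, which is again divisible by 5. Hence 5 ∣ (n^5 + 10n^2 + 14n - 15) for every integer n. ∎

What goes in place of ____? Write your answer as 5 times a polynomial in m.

The residues treated are {4, 3, 1, 0}, so the missing case is n ≡ 2 (mod 5); write n = 5m+2.
Then (5m+2)^5 + 10(5m+2)^2 + 14(5m+2) - 15 = 3125m^5 + 6250m^4 + 5000m^3 + 2250m^2 + 670m + 85 = 5(625m^5 + 1250m^4 + 1000m^3 + 450m^2 + 134m + 17).

5(625m^5 + 1250m^4 + 1000m^3 + 450m^2 + 134m + 17)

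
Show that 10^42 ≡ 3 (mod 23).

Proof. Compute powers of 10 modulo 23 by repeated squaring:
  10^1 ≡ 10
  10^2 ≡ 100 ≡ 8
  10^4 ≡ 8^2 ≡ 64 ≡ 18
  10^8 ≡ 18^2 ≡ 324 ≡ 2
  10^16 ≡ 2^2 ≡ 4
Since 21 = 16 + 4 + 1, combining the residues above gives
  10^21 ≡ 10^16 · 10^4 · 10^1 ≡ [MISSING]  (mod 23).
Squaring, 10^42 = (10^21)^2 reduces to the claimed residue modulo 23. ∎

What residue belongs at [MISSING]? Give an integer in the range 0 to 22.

10^16 · 10^4 · 10^1 ≡ 4 · 18 · 10 = 720.
720 mod 23 = 7, so 10^21 ≡ 7 (mod 23).

7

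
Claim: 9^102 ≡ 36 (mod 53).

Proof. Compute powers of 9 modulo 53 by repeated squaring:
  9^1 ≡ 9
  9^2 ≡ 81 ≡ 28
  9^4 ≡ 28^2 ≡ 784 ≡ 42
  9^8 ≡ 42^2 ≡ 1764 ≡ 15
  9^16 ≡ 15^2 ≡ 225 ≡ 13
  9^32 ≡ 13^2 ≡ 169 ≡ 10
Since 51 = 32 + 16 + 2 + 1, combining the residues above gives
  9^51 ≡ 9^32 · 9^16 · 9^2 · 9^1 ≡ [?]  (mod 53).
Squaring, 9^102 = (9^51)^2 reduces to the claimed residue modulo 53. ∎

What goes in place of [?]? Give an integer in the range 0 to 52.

9^32 · 9^16 · 9^2 · 9^1 ≡ 10 · 13 · 28 · 9 = 32760.
32760 mod 53 = 6, so 9^51 ≡ 6 (mod 53).

6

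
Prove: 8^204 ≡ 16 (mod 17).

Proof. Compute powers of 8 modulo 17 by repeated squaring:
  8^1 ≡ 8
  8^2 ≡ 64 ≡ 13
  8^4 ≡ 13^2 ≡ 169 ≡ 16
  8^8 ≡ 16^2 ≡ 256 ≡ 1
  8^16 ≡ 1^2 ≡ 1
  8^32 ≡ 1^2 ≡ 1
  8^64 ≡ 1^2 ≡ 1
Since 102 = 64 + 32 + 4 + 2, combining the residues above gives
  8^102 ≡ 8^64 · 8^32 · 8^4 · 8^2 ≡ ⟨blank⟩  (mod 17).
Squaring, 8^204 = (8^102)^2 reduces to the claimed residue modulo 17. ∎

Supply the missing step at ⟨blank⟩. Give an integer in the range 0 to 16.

4

8^64 · 8^32 · 8^4 · 8^2 ≡ 1 · 1 · 16 · 13 = 208.
208 mod 17 = 4, so 8^102 ≡ 4 (mod 17).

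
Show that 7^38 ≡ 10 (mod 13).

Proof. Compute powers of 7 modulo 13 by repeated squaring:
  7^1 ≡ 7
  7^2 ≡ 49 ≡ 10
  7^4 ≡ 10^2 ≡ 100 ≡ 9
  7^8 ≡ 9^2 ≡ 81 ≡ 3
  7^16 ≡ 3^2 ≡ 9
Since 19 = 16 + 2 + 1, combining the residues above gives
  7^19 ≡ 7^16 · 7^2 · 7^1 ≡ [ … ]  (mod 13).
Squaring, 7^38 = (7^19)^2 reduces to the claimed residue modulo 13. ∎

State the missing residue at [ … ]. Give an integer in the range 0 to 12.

6

Multiply the listed residues: 9 · 10 · 7 = 90 → 630.
Reducing modulo 13: 630 = 48·13 + 6, so 7^19 ≡ 6.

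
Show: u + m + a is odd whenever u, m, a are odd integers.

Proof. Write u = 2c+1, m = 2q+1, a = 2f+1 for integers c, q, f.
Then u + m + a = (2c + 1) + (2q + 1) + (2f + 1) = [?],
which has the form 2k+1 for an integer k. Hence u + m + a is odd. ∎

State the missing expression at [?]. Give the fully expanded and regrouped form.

Expanding: (2c + 1) + (2q + 1) + (2f + 1) = 2c + 2f + 2q + 3.
Every term except the constant is even, so this is 2(c + f + q + 1) + 1,
and c + f + q + 1 ∈ ℤ gives the required form.

2(c + f + q + 1) + 1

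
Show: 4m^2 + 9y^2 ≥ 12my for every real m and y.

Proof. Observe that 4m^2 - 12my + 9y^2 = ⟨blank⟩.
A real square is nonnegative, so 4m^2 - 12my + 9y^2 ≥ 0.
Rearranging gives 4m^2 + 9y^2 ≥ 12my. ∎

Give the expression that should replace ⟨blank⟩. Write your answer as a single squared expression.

The leading and trailing coefficients are 2^2 and 3^2, and 12 = 2·2·3, so the trinomial is (2m - 3y)^2.
Hence 4m^2 - 12my + 9y^2 ≥ 0.

(2m - 3y)^2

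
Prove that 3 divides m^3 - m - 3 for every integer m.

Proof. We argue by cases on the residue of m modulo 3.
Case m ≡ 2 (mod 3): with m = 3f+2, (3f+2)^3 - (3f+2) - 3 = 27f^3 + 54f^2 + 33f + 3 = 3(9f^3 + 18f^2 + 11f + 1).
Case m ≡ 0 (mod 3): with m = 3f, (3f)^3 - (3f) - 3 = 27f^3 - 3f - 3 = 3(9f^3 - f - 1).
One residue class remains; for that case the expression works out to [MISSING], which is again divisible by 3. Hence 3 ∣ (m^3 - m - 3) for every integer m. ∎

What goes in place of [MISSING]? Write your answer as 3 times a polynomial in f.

3(9f^3 + 9f^2 + 2f - 1)

Only m ≡ 1 (mod 3) is unaccounted for. Put m = 3f+1:
(3f+1)^3 - (3f+1) - 3 expands to 27f^3 + 27f^2 + 6f - 3,
and factoring out 3 leaves 3(9f^3 + 9f^2 + 2f - 1).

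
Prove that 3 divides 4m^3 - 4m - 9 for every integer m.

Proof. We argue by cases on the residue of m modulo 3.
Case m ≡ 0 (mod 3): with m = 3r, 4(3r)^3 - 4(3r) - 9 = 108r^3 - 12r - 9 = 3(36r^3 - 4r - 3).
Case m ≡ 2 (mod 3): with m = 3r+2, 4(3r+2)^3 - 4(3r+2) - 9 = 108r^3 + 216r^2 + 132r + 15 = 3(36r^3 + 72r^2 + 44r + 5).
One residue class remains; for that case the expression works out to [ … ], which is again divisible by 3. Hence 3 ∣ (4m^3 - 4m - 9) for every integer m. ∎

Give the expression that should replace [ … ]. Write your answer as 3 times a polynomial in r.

The residues treated are {0, 2}, so the missing case is m ≡ 1 (mod 3); write m = 3r+1.
Then 4(3r+1)^3 - 4(3r+1) - 9 = 108r^3 + 108r^2 + 24r - 9 = 3(36r^3 + 36r^2 + 8r - 3).

3(36r^3 + 36r^2 + 8r - 3)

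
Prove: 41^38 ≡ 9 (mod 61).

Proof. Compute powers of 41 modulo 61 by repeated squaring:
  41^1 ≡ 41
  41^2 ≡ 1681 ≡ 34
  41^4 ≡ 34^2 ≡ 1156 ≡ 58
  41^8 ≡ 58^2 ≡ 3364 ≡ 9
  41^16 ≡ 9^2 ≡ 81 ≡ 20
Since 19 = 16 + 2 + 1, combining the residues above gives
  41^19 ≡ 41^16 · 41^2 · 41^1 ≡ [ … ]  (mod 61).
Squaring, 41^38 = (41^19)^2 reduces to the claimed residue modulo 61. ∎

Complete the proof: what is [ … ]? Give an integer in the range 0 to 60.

41^16 · 41^2 · 41^1 ≡ 20 · 34 · 41 = 27880.
27880 mod 61 = 3, so 41^19 ≡ 3 (mod 61).

3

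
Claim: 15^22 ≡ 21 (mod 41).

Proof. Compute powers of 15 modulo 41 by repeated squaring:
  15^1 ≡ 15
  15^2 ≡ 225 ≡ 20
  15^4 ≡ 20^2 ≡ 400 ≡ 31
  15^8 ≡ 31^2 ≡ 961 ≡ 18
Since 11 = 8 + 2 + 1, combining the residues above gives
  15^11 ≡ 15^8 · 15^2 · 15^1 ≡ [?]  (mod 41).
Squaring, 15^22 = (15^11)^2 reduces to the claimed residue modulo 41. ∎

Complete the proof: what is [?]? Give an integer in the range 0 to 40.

29

15^8 · 15^2 · 15^1 ≡ 18 · 20 · 15 = 5400.
5400 mod 41 = 29, so 15^11 ≡ 29 (mod 41).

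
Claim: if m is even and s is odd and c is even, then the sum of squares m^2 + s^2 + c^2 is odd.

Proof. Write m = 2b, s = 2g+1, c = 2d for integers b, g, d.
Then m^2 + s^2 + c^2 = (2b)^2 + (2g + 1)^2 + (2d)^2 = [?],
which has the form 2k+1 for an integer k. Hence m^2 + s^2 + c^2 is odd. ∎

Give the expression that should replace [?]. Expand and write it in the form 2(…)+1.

(2b)^2 + (2g + 1)^2 + (2d)^2 = 4b^2 + 4d^2 + 4g^2 + 4g + 1
= 2(2b^2 + 2d^2 + 2g^2 + 2g) + 1.
Since 2b^2 + 2d^2 + 2g^2 + 2g is an integer, the sum of squares is of the form 2k+1 for an integer k.

2(2b^2 + 2d^2 + 2g^2 + 2g) + 1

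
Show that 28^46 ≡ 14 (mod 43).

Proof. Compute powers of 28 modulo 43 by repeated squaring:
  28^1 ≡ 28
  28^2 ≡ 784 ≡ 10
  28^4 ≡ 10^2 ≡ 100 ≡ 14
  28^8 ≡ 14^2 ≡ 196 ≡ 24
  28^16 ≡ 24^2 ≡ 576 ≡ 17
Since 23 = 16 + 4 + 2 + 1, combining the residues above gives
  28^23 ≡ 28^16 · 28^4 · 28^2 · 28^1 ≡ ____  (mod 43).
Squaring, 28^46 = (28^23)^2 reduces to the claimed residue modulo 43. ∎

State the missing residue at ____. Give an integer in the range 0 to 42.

Multiply the listed residues: 17 · 14 · 10 · 28 = 238 → 2380 → 66640.
Reducing modulo 43: 66640 = 1549·43 + 33, so 28^23 ≡ 33.

33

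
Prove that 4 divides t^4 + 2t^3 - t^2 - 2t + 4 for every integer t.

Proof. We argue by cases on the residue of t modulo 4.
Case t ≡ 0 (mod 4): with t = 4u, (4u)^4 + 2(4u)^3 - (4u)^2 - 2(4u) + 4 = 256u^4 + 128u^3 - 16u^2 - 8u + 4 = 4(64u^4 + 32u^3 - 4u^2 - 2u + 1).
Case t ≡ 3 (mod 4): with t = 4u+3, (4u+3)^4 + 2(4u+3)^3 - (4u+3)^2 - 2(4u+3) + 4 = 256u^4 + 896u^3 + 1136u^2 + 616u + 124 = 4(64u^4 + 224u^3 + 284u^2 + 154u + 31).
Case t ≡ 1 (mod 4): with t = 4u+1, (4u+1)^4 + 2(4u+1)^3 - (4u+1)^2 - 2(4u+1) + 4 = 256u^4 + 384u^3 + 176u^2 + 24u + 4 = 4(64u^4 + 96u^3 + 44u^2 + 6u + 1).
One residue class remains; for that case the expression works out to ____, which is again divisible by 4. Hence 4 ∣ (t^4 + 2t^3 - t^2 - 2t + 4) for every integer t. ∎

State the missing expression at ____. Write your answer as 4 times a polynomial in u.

4(64u^4 + 160u^3 + 140u^2 + 50u + 7)

Only t ≡ 2 (mod 4) is unaccounted for. Put t = 4u+2:
(4u+2)^4 + 2(4u+2)^3 - (4u+2)^2 - 2(4u+2) + 4 expands to 256u^4 + 640u^3 + 560u^2 + 200u + 28,
and factoring out 4 leaves 4(64u^4 + 160u^3 + 140u^2 + 50u + 7).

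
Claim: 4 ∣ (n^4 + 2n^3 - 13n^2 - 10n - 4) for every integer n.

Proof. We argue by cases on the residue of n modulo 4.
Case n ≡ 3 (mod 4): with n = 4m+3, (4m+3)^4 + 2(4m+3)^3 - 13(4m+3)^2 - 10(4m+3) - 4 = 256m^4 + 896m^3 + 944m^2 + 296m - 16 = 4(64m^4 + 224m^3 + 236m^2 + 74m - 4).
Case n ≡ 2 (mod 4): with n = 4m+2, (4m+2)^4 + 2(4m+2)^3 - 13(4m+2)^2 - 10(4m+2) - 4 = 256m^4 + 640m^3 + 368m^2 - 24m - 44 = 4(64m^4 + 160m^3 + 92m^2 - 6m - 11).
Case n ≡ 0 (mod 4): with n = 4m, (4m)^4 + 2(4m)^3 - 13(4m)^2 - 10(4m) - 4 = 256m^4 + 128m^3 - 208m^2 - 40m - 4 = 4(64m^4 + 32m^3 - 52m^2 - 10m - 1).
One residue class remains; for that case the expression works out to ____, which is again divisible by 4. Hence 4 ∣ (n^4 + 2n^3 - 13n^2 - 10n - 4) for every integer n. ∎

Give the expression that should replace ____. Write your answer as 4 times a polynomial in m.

The residues treated are {3, 2, 0}, so the missing case is n ≡ 1 (mod 4); write n = 4m+1.
Then (4m+1)^4 + 2(4m+1)^3 - 13(4m+1)^2 - 10(4m+1) - 4 = 256m^4 + 384m^3 - 16m^2 - 104m - 24 = 4(64m^4 + 96m^3 - 4m^2 - 26m - 6).

4(64m^4 + 96m^3 - 4m^2 - 26m - 6)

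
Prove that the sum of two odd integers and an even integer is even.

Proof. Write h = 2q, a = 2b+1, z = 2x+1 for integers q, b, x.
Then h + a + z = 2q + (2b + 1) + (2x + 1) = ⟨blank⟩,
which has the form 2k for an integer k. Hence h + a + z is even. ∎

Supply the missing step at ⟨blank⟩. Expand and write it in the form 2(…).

2(b + q + x + 1)

Expanding: 2q + (2b + 1) + (2x + 1) = 2b + 2q + 2x + 2.
Every term is even; pulling out the factor of 2 gives 2(b + q + x + 1).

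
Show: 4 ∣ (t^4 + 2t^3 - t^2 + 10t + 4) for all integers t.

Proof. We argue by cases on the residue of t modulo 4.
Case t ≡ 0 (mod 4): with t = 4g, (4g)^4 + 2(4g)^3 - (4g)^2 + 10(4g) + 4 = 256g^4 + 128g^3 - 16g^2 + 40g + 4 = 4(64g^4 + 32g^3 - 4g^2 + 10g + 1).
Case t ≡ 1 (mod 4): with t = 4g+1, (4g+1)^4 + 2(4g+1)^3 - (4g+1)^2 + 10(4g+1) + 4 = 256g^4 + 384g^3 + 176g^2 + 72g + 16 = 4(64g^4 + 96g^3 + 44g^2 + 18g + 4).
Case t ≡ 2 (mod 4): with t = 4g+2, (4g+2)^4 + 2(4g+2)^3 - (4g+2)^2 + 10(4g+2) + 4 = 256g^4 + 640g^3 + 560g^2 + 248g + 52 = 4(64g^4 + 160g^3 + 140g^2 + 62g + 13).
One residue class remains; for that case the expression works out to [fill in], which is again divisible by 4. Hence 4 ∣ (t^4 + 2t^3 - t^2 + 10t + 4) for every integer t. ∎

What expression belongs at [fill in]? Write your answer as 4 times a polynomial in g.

The residues treated are {0, 1, 2}, so the missing case is t ≡ 3 (mod 4); write t = 4g+3.
Then (4g+3)^4 + 2(4g+3)^3 - (4g+3)^2 + 10(4g+3) + 4 = 256g^4 + 896g^3 + 1136g^2 + 664g + 160 = 4(64g^4 + 224g^3 + 284g^2 + 166g + 40).

4(64g^4 + 224g^3 + 284g^2 + 166g + 40)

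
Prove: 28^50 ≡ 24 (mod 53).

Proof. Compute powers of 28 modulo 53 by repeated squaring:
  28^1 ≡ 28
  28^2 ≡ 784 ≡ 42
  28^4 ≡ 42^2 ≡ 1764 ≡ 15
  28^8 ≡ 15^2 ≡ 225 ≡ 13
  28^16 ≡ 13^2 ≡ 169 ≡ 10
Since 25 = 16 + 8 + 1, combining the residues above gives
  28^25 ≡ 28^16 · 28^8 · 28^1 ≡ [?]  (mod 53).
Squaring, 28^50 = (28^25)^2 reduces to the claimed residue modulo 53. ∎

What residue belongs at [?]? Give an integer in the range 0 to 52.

36

28^16 · 28^8 · 28^1 ≡ 10 · 13 · 28 = 3640.
3640 mod 53 = 36, so 28^25 ≡ 36 (mod 53).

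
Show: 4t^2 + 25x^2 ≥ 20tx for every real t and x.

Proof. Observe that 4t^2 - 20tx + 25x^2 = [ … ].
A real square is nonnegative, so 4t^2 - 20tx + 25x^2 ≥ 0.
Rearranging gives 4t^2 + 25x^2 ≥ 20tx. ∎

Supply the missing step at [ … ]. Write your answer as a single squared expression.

(2t - 5x)^2

4t^2 - 20tx + 25x^2 is a perfect-square trinomial: the outer terms are (2t)^2 and (5x)^2, and the cross term is -2·2t·5x.
So 4t^2 - 20tx + 25x^2 = (2t - 5x)^2 ≥ 0.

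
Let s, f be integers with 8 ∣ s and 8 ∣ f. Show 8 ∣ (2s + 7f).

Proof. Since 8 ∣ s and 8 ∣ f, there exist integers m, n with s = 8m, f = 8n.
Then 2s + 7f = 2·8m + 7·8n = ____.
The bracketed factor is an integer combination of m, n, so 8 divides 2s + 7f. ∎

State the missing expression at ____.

Pull the common 8 out of every term: 2·8m + 7·8n = 8(2m + 7n).
2m + 7n is an integer, which exhibits the divisibility.

8(2m + 7n)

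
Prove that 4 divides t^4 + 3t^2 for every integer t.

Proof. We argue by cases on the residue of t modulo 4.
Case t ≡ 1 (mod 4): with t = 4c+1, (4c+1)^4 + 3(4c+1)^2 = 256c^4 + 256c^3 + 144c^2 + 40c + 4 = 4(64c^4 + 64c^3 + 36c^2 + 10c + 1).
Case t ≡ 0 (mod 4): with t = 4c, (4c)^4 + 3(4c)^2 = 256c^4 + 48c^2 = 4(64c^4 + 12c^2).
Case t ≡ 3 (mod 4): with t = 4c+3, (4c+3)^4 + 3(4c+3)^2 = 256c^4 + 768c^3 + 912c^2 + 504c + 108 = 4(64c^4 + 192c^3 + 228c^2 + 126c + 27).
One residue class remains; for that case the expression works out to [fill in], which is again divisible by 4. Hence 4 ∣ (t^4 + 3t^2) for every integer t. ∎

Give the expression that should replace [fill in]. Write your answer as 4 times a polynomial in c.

4(64c^4 + 128c^3 + 108c^2 + 44c + 7)

The residues treated are {1, 0, 3}, so the missing case is t ≡ 2 (mod 4); write t = 4c+2.
Then (4c+2)^4 + 3(4c+2)^2 = 256c^4 + 512c^3 + 432c^2 + 176c + 28 = 4(64c^4 + 128c^3 + 108c^2 + 44c + 7).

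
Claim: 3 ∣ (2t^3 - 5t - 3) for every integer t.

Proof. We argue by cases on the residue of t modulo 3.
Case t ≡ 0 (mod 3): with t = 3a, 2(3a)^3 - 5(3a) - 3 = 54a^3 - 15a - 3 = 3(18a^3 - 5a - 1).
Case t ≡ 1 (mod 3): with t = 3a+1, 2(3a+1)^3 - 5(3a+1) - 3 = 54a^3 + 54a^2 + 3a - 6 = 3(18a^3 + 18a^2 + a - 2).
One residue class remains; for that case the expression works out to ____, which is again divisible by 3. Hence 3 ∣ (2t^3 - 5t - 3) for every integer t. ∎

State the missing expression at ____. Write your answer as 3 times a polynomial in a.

3(18a^3 + 36a^2 + 19a + 1)

The residues treated are {0, 1}, so the missing case is t ≡ 2 (mod 3); write t = 3a+2.
Then 2(3a+2)^3 - 5(3a+2) - 3 = 54a^3 + 108a^2 + 57a + 3 = 3(18a^3 + 36a^2 + 19a + 1).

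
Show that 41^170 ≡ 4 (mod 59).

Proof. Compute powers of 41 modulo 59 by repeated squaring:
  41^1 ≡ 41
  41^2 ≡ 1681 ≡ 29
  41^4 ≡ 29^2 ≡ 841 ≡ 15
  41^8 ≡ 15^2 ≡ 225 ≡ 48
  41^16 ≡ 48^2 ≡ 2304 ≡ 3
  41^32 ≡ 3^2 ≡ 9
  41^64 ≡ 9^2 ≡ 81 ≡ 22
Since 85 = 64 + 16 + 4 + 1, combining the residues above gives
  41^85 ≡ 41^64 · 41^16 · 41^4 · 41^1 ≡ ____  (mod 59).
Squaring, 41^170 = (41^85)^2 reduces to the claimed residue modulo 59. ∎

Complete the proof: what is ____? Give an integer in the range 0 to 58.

57

Multiply the listed residues: 22 · 3 · 15 · 41 = 66 → 990 → 40590.
Reducing modulo 59: 40590 = 687·59 + 57, so 41^85 ≡ 57.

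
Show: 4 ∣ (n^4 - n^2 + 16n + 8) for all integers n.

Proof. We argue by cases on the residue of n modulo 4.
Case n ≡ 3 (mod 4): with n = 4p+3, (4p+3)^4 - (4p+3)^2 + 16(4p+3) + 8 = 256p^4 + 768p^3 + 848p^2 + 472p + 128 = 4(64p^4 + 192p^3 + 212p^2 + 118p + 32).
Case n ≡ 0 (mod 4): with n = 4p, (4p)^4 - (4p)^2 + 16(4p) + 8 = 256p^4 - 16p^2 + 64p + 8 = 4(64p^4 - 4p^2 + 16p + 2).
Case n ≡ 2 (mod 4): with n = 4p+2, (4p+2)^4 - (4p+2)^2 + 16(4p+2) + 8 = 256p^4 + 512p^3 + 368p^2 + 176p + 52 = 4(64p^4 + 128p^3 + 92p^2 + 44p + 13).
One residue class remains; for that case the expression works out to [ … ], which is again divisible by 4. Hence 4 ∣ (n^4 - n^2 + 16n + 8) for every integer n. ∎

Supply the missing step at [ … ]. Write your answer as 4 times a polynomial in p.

4(64p^4 + 64p^3 + 20p^2 + 18p + 6)

Only n ≡ 1 (mod 4) is unaccounted for. Put n = 4p+1:
(4p+1)^4 - (4p+1)^2 + 16(4p+1) + 8 expands to 256p^4 + 256p^3 + 80p^2 + 72p + 24,
and factoring out 4 leaves 4(64p^4 + 64p^3 + 20p^2 + 18p + 6).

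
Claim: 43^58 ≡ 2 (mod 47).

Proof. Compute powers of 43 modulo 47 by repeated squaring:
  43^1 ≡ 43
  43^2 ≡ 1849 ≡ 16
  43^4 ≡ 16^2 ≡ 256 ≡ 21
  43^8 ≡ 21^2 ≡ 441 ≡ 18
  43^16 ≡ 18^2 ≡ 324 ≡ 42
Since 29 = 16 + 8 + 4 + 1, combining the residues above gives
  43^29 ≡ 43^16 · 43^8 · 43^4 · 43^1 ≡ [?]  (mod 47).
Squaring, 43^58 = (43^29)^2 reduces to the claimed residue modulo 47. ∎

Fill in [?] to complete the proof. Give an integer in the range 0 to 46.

43^16 · 43^8 · 43^4 · 43^1 ≡ 42 · 18 · 21 · 43 = 682668.
682668 mod 47 = 40, so 43^29 ≡ 40 (mod 47).

40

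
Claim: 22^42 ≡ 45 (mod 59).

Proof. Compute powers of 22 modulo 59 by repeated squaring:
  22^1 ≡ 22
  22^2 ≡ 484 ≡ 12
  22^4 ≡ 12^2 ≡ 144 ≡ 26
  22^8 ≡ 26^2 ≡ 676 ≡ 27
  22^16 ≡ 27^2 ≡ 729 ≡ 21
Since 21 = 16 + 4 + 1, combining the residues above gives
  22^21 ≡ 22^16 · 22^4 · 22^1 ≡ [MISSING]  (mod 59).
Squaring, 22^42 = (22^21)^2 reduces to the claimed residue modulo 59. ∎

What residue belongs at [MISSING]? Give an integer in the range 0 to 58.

35

22^16 · 22^4 · 22^1 ≡ 21 · 26 · 22 = 12012.
12012 mod 59 = 35, so 22^21 ≡ 35 (mod 59).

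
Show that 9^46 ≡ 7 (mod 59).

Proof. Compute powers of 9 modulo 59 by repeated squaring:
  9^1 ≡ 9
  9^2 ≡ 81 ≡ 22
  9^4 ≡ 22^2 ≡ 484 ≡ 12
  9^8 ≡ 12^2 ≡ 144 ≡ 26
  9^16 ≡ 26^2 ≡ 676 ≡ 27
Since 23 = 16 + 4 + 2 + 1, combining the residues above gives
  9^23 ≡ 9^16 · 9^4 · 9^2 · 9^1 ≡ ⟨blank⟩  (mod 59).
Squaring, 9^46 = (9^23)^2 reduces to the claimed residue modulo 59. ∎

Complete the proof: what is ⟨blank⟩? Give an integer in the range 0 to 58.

19

9^16 · 9^4 · 9^2 · 9^1 ≡ 27 · 12 · 22 · 9 = 64152.
64152 mod 59 = 19, so 9^23 ≡ 19 (mod 59).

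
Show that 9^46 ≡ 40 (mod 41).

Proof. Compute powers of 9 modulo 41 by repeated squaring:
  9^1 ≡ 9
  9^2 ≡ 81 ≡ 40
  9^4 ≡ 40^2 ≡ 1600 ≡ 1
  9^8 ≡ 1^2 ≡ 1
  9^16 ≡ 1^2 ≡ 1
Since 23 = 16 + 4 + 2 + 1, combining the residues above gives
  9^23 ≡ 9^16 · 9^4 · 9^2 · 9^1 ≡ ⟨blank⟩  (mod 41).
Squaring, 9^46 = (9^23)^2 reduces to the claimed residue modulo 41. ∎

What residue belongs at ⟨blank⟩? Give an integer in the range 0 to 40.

32

Multiply the listed residues: 1 · 1 · 40 · 9 = 1 → 40 → 360.
Reducing modulo 41: 360 = 8·41 + 32, so 9^23 ≡ 32.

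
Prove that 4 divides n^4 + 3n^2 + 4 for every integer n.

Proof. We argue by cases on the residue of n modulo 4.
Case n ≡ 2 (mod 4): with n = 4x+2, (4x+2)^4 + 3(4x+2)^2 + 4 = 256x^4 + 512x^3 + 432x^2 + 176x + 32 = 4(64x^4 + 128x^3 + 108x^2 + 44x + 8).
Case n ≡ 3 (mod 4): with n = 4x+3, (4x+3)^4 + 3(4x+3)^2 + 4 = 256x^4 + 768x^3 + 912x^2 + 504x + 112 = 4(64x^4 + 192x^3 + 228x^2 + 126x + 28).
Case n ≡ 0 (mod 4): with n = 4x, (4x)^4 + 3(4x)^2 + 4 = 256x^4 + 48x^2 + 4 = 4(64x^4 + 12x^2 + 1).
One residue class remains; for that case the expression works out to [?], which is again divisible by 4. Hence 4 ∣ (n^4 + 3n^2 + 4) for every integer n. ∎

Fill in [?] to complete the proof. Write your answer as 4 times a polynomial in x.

Only n ≡ 1 (mod 4) is unaccounted for. Put n = 4x+1:
(4x+1)^4 + 3(4x+1)^2 + 4 expands to 256x^4 + 256x^3 + 144x^2 + 40x + 8,
and factoring out 4 leaves 4(64x^4 + 64x^3 + 36x^2 + 10x + 2).

4(64x^4 + 64x^3 + 36x^2 + 10x + 2)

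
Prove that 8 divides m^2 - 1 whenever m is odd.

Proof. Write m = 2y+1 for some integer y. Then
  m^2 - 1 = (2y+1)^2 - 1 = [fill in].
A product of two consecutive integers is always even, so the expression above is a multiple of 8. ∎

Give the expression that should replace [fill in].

4y(y + 1)

(2y+1)^2 - 1 = 4y^2 + 4y + 1 - 1 = 4y^2 + 4y = 4y(y+1).
Since y and y+1 are consecutive, y(y+1) is even, and 4·(even) is a multiple of 8.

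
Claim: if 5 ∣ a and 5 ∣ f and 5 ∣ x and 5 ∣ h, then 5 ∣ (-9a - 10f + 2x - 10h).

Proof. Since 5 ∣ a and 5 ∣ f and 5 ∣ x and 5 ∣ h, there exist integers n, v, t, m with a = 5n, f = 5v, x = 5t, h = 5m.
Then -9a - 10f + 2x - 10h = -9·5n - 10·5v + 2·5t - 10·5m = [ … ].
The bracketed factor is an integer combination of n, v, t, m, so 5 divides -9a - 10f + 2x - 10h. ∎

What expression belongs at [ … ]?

Each term has a factor of 5: -9·5n - 10·5v + 2·5t - 10·5m = 5·(-10m - 9n + 2t - 10v).
Since -10m - 9n + 2t - 10v is an integer, 5 ∣ (-9a - 10f + 2x - 10h).

5(-10m - 9n + 2t - 10v)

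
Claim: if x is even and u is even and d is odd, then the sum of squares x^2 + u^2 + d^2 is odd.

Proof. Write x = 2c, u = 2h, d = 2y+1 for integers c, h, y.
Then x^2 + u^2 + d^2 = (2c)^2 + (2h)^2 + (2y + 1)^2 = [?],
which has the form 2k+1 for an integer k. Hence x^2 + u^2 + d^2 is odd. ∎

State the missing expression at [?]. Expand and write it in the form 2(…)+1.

2(2c^2 + 2h^2 + 2y^2 + 2y) + 1

Expanding: (2c)^2 + (2h)^2 + (2y + 1)^2 = 4c^2 + 4h^2 + 4y^2 + 4y + 1.
Every term except the constant is even, so this is 2(2c^2 + 2h^2 + 2y^2 + 2y) + 1,
and 2c^2 + 2h^2 + 2y^2 + 2y ∈ ℤ gives the required form.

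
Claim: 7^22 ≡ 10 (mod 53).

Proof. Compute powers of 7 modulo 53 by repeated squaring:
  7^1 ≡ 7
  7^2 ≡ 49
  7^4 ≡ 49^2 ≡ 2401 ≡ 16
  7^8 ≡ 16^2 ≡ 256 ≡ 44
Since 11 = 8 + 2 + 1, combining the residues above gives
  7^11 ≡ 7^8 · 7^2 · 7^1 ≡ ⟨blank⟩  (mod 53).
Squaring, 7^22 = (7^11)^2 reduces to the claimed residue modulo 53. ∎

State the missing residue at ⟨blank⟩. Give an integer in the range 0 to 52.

40

7^8 · 7^2 · 7^1 ≡ 44 · 49 · 7 = 15092.
15092 mod 53 = 40, so 7^11 ≡ 40 (mod 53).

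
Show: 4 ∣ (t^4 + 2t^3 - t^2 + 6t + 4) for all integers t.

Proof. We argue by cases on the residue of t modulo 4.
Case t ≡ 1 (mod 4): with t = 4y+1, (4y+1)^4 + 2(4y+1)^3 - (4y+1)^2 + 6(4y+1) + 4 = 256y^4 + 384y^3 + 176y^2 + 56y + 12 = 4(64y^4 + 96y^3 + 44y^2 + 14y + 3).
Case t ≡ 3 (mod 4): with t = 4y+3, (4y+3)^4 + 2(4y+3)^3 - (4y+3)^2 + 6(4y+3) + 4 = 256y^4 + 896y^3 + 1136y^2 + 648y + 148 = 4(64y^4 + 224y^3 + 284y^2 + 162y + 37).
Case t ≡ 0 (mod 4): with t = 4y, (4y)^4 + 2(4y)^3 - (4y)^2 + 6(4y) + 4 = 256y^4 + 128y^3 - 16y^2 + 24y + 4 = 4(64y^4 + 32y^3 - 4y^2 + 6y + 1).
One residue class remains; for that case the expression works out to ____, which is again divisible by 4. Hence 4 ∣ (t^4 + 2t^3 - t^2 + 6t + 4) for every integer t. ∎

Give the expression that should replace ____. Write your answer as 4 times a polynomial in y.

Only t ≡ 2 (mod 4) is unaccounted for. Put t = 4y+2:
(4y+2)^4 + 2(4y+2)^3 - (4y+2)^2 + 6(4y+2) + 4 expands to 256y^4 + 640y^3 + 560y^2 + 232y + 44,
and factoring out 4 leaves 4(64y^4 + 160y^3 + 140y^2 + 58y + 11).

4(64y^4 + 160y^3 + 140y^2 + 58y + 11)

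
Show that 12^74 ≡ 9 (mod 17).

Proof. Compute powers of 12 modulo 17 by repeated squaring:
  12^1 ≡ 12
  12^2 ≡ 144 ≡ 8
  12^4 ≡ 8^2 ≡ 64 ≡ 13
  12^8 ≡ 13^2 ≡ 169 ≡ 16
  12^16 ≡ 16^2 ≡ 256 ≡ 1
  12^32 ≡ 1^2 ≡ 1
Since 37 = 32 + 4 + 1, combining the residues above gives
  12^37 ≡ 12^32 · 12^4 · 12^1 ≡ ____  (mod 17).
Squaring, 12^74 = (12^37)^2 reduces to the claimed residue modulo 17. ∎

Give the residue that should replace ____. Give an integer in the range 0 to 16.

12^32 · 12^4 · 12^1 ≡ 1 · 13 · 12 = 156.
156 mod 17 = 3, so 12^37 ≡ 3 (mod 17).

3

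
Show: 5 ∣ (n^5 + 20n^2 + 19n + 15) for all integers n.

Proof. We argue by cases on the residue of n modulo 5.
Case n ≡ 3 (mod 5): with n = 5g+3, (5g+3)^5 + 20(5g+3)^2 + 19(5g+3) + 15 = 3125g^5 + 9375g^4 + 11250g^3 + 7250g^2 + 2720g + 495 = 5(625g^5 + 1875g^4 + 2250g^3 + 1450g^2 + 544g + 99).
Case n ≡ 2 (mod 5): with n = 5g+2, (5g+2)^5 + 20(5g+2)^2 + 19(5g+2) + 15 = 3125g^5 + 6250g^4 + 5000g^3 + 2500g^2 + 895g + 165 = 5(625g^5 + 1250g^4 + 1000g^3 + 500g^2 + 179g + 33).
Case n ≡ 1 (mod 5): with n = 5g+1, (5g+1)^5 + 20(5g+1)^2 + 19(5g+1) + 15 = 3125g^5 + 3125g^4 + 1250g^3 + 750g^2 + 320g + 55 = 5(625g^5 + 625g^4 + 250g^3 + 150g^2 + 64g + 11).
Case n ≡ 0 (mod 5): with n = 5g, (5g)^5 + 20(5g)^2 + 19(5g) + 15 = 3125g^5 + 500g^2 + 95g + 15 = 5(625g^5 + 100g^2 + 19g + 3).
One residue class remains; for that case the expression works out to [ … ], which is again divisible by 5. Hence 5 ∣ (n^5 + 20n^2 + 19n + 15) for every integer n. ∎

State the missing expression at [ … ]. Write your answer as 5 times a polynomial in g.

The residues treated are {3, 2, 1, 0}, so the missing case is n ≡ 4 (mod 5); write n = 5g+4.
Then (5g+4)^5 + 20(5g+4)^2 + 19(5g+4) + 15 = 3125g^5 + 12500g^4 + 20000g^3 + 16500g^2 + 7295g + 1435 = 5(625g^5 + 2500g^4 + 4000g^3 + 3300g^2 + 1459g + 287).

5(625g^5 + 2500g^4 + 4000g^3 + 3300g^2 + 1459g + 287)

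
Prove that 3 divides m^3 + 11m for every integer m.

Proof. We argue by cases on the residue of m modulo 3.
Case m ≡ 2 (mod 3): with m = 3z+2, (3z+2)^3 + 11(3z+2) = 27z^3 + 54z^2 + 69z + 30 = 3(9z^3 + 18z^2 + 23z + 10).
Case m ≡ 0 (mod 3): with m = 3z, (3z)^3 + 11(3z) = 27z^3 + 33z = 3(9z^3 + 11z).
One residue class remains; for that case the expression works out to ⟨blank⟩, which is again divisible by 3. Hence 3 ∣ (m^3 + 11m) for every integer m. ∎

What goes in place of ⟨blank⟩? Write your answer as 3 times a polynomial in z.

3(9z^3 + 9z^2 + 14z + 4)

Only m ≡ 1 (mod 3) is unaccounted for. Put m = 3z+1:
(3z+1)^3 + 11(3z+1) expands to 27z^3 + 27z^2 + 42z + 12,
and factoring out 3 leaves 3(9z^3 + 9z^2 + 14z + 4).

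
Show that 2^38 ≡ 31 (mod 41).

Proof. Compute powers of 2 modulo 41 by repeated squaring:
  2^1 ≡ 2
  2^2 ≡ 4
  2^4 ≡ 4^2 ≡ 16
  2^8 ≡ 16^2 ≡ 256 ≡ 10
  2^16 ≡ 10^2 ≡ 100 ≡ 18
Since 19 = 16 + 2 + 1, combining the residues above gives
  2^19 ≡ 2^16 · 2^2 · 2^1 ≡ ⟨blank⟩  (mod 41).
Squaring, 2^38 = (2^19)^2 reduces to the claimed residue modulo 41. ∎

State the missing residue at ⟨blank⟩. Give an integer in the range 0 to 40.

Multiply the listed residues: 18 · 4 · 2 = 72 → 144.
Reducing modulo 41: 144 = 3·41 + 21, so 2^19 ≡ 21.

21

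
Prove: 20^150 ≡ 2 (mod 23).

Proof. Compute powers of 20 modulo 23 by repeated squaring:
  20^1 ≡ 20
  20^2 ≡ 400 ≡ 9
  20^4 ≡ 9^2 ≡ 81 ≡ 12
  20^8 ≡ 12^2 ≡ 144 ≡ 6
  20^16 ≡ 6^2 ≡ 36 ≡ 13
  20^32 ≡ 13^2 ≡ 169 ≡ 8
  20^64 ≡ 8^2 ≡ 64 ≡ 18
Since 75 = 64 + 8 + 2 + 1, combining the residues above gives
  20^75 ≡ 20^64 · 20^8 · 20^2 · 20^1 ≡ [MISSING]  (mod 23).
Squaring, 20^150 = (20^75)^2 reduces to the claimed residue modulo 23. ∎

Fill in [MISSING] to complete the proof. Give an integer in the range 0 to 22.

20^64 · 20^8 · 20^2 · 20^1 ≡ 18 · 6 · 9 · 20 = 19440.
19440 mod 23 = 5, so 20^75 ≡ 5 (mod 23).

5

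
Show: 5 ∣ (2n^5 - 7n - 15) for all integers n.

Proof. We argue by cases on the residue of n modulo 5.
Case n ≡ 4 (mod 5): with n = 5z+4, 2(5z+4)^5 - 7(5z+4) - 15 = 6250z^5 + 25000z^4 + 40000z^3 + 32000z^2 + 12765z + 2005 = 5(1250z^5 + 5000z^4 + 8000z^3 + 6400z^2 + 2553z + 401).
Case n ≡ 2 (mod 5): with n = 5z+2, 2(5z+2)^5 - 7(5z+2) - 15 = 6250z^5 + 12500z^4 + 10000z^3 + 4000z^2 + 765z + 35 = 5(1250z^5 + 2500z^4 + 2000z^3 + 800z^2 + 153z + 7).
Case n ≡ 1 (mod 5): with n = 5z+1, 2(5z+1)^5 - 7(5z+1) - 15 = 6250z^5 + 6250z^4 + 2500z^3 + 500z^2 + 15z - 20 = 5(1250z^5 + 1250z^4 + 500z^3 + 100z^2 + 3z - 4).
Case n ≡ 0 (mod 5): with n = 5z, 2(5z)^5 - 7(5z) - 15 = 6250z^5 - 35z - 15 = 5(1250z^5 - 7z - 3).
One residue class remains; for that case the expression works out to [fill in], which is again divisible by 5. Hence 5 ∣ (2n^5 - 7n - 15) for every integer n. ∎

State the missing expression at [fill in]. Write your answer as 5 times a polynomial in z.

5(1250z^5 + 3750z^4 + 4500z^3 + 2700z^2 + 803z + 90)

The residues treated are {4, 2, 1, 0}, so the missing case is n ≡ 3 (mod 5); write n = 5z+3.
Then 2(5z+3)^5 - 7(5z+3) - 15 = 6250z^5 + 18750z^4 + 22500z^3 + 13500z^2 + 4015z + 450 = 5(1250z^5 + 3750z^4 + 4500z^3 + 2700z^2 + 803z + 90).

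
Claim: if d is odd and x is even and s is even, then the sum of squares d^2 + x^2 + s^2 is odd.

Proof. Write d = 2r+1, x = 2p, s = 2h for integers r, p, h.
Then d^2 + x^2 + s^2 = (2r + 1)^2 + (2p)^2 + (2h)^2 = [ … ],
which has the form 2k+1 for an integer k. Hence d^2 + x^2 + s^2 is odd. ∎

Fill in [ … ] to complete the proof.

(2r + 1)^2 + (2p)^2 + (2h)^2 = 4h^2 + 4p^2 + 4r^2 + 4r + 1
= 2(2h^2 + 2p^2 + 2r^2 + 2r) + 1.
Since 2h^2 + 2p^2 + 2r^2 + 2r is an integer, the sum of squares is of the form 2k+1 for an integer k.

2(2h^2 + 2p^2 + 2r^2 + 2r) + 1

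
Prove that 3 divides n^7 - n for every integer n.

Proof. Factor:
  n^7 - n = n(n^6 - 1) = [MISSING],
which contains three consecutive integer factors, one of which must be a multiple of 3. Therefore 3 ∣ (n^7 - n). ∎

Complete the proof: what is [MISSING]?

n^6 - 1 = (n^2 - 1)(n^4 + n^2 + 1), and n^2 - 1 = (n-1)(n+1).
So n(n^6 - 1) = (n - 1)n(n + 1)(n^4 + n^2 + 1).

(n - 1)n(n + 1)(n^4 + n^2 + 1)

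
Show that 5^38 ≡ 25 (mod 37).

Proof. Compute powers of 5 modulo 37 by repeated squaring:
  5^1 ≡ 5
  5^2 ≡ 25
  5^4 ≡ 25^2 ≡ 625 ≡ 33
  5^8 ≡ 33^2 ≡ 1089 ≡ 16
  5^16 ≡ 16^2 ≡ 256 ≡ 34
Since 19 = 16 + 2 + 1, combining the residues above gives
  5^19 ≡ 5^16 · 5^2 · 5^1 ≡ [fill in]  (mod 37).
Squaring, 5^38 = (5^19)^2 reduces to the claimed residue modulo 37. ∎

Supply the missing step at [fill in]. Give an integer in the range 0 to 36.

32

5^16 · 5^2 · 5^1 ≡ 34 · 25 · 5 = 4250.
4250 mod 37 = 32, so 5^19 ≡ 32 (mod 37).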